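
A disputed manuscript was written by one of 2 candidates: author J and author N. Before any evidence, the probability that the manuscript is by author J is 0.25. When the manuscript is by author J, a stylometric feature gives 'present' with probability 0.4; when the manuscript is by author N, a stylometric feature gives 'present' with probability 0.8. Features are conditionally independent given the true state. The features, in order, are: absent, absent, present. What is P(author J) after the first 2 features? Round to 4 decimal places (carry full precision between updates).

0.7500

Apply Bayes' rule sequentially, carrying P(author J) forward.
After 'absent': P(author J) = 0.6·0.2500 / (0.6·0.2500 + 0.2·0.7500) ≈ 0.5000
After 'absent': P(author J) = 0.6·0.5000 / (0.6·0.5000 + 0.2·0.5000) ≈ 0.7500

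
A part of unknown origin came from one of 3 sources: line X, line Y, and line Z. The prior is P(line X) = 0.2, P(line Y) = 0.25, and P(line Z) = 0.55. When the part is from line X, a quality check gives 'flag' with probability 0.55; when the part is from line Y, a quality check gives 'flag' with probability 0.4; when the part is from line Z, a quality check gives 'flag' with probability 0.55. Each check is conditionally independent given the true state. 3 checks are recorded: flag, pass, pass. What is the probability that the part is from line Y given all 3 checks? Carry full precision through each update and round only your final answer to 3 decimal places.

Apply Bayes' rule sequentially, carrying P(line Y) forward.
After 'flag': normaliser = 0.55·0.2000 + 0.4·0.2500 + 0.55·0.5500; P(line X) ≈ 0.2146, P(line Y) ≈ 0.1951, P(line Z) ≈ 0.5902
After 'pass': normaliser = 0.45·0.2146 + 0.6·0.1951 + 0.45·0.5902; P(line X) ≈ 0.2015, P(line Y) ≈ 0.2443, P(line Z) ≈ 0.5542
After 'pass': normaliser = 0.45·0.2015 + 0.6·0.2443 + 0.45·0.5542; P(line X) ≈ 0.1864, P(line Y) ≈ 0.3012, P(line Z) ≈ 0.5125

0.301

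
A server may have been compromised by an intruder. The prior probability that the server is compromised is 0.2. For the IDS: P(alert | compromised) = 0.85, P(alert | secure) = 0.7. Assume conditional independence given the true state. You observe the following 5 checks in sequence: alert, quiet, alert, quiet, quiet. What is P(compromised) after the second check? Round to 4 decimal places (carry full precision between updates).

After 'alert': P(compromised) = 0.85·0.2000 / (0.85·0.2000 + 0.7·0.8000) ≈ 0.2329
After 'quiet': P(compromised) = 0.15·0.2329 / (0.15·0.2329 + 0.3·0.7671) ≈ 0.1318

0.1318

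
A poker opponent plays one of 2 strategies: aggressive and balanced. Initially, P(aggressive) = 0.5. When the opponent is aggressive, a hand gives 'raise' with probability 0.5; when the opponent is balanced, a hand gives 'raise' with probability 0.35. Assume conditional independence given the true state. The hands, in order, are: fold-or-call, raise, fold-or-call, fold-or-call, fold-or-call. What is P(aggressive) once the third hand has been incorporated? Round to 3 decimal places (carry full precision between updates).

0.458

After 'fold-or-call': P(aggressive) = 0.5·0.5000 / (0.5·0.5000 + 0.65·0.5000) ≈ 0.4348
After 'raise': P(aggressive) = 0.5·0.4348 / (0.5·0.4348 + 0.35·0.5652) ≈ 0.5236
After 'fold-or-call': P(aggressive) = 0.5·0.5236 / (0.5·0.5236 + 0.65·0.4764) ≈ 0.4581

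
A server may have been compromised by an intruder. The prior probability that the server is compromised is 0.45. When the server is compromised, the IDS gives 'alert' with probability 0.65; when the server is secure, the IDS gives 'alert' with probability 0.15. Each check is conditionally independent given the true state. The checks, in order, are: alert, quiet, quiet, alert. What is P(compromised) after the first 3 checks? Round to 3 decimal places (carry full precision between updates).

0.375

Apply Bayes' rule sequentially, carrying P(compromised) forward.
After 'alert': P(compromised) = 0.65·0.4500 / (0.65·0.4500 + 0.15·0.5500) ≈ 0.7800
After 'quiet': P(compromised) = 0.35·0.7800 / (0.35·0.7800 + 0.85·0.2200) ≈ 0.5935
After 'quiet': P(compromised) = 0.35·0.5935 / (0.35·0.5935 + 0.85·0.4065) ≈ 0.3754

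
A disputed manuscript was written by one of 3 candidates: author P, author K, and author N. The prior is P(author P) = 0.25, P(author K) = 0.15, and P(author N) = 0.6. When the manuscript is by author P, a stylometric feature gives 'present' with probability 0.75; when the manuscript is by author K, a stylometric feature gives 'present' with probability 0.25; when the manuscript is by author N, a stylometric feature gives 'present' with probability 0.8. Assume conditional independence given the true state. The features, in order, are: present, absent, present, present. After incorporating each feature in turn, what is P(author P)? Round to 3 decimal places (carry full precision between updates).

0.294

After 'present': normaliser = 0.75·0.2500 + 0.25·0.1500 + 0.8·0.6000; P(author P) ≈ 0.2660, P(author K) ≈ 0.0532, P(author N) ≈ 0.6809
After 'absent': normaliser = 0.25·0.2660 + 0.75·0.0532 + 0.2·0.6809; P(author P) ≈ 0.2741, P(author K) ≈ 0.1645, P(author N) ≈ 0.5614
After 'present': normaliser = 0.75·0.2741 + 0.25·0.1645 + 0.8·0.5614; P(author P) ≈ 0.2955, P(author K) ≈ 0.0591, P(author N) ≈ 0.6454
After 'present': normaliser = 0.75·0.2955 + 0.25·0.0591 + 0.8·0.6454; P(author P) ≈ 0.2944, P(author K) ≈ 0.0196, P(author N) ≈ 0.6860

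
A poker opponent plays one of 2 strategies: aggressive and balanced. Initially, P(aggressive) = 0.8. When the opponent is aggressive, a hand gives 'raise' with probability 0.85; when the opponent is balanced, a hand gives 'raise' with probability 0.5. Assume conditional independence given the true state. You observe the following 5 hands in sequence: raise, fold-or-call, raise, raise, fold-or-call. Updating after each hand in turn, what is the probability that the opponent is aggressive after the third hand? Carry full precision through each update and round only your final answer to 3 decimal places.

0.776

After 'raise': P(aggressive) = 0.85·0.8000 / (0.85·0.8000 + 0.5·0.2000) ≈ 0.8718
After 'fold-or-call': P(aggressive) = 0.15·0.8718 / (0.15·0.8718 + 0.5·0.1282) ≈ 0.6711
After 'raise': P(aggressive) = 0.85·0.6711 / (0.85·0.6711 + 0.5·0.3289) ≈ 0.7762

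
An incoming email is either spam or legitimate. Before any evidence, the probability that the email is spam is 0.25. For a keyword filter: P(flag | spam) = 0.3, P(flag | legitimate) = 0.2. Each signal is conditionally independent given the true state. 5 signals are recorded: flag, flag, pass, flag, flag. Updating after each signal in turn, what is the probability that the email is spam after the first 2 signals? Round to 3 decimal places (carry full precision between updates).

0.429

Each posterior becomes the prior for the next update.
After 'flag': P(spam) = 0.3·0.2500 / (0.3·0.2500 + 0.2·0.7500) ≈ 0.3333
After 'flag': P(spam) = 0.3·0.3333 / (0.3·0.3333 + 0.2·0.6667) ≈ 0.4286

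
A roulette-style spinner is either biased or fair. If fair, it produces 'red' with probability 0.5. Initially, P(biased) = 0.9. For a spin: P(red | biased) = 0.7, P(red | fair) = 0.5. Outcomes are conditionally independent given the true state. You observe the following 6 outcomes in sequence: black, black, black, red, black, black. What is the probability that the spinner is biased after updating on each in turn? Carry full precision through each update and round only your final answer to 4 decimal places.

0.4949

After 'black': P(biased) = 0.3·0.9000 / (0.3·0.9000 + 0.5·0.1000) ≈ 0.8438
After 'black': P(biased) = 0.3·0.8438 / (0.3·0.8438 + 0.5·0.1562) ≈ 0.7642
After 'black': P(biased) = 0.3·0.7642 / (0.3·0.7642 + 0.5·0.2358) ≈ 0.6603
After 'red': P(biased) = 0.7·0.6603 / (0.7·0.6603 + 0.5·0.3397) ≈ 0.7313
After 'black': P(biased) = 0.3·0.7313 / (0.3·0.7313 + 0.5·0.2687) ≈ 0.6202
After 'black': P(biased) = 0.3·0.6202 / (0.3·0.6202 + 0.5·0.3798) ≈ 0.4949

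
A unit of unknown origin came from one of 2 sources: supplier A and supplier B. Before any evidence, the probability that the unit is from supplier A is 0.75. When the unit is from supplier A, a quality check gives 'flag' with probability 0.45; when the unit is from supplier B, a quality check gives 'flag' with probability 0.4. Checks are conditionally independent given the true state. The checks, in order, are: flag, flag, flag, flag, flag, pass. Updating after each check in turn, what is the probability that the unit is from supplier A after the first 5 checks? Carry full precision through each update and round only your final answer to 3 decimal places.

0.844

Apply Bayes' rule sequentially, carrying P(supplier A) forward.
After 'flag': P(supplier A) = 0.45·0.7500 / (0.45·0.7500 + 0.4·0.2500) ≈ 0.7714
After 'flag': P(supplier A) = 0.45·0.7714 / (0.45·0.7714 + 0.4·0.2286) ≈ 0.7915
After 'flag': P(supplier A) = 0.45·0.7915 / (0.45·0.7915 + 0.4·0.2085) ≈ 0.8103
After 'flag': P(supplier A) = 0.45·0.8103 / (0.45·0.8103 + 0.4·0.1897) ≈ 0.8277
After 'flag': P(supplier A) = 0.45·0.8277 / (0.45·0.8277 + 0.4·0.1723) ≈ 0.8439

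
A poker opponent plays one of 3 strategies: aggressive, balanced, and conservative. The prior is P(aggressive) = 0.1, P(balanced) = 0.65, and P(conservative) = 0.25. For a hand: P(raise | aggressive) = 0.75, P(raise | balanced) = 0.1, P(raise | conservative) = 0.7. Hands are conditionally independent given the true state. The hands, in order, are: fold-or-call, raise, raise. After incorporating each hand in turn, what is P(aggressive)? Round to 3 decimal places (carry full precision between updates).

0.248

Each posterior becomes the prior for the next update.
After 'fold-or-call': normaliser = 0.25·0.1000 + 0.9·0.6500 + 0.3·0.2500; P(aggressive) ≈ 0.0365, P(balanced) ≈ 0.8540, P(conservative) ≈ 0.1095
After 'raise': normaliser = 0.75·0.0365 + 0.1·0.8540 + 0.7·0.1095; P(aggressive) ≈ 0.1445, P(balanced) ≈ 0.4509, P(conservative) ≈ 0.4046
After 'raise': normaliser = 0.75·0.1445 + 0.1·0.4509 + 0.7·0.4046; P(aggressive) ≈ 0.2482, P(balanced) ≈ 0.1032, P(conservative) ≈ 0.6486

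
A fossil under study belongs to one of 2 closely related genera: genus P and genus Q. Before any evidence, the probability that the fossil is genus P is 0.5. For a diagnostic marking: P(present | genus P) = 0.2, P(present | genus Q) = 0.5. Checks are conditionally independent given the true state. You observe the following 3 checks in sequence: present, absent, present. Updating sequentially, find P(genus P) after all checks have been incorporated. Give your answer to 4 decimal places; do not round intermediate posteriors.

0.2038

Each posterior becomes the prior for the next update.
After 'present': P(genus P) = 0.2·0.5000 / (0.2·0.5000 + 0.5·0.5000) ≈ 0.2857
After 'absent': P(genus P) = 0.8·0.2857 / (0.8·0.2857 + 0.5·0.7143) ≈ 0.3902
After 'present': P(genus P) = 0.2·0.3902 / (0.2·0.3902 + 0.5·0.6098) ≈ 0.2038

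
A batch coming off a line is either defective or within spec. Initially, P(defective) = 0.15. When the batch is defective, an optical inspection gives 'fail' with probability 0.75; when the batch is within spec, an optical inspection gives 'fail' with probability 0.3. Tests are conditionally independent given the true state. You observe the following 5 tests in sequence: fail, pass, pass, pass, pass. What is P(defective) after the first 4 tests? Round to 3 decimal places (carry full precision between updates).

Each posterior becomes the prior for the next update.
After 'fail': P(defective) = 0.75·0.1500 / (0.75·0.1500 + 0.3·0.8500) ≈ 0.3061
After 'pass': P(defective) = 0.25·0.3061 / (0.25·0.3061 + 0.7·0.6939) ≈ 0.1361
After 'pass': P(defective) = 0.25·0.1361 / (0.25·0.1361 + 0.7·0.8639) ≈ 0.0533
After 'pass': P(defective) = 0.25·0.0533 / (0.25·0.0533 + 0.7·0.9467) ≈ 0.0197

0.020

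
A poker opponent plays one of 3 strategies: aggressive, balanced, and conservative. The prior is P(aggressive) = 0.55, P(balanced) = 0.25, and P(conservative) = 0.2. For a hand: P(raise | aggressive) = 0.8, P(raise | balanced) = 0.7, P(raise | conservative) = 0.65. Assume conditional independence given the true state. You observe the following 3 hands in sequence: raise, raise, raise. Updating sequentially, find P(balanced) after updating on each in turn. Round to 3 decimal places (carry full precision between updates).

After 'raise': normaliser = 0.8·0.5500 + 0.7·0.2500 + 0.65·0.2000; P(aggressive) ≈ 0.5906, P(balanced) ≈ 0.2349, P(conservative) ≈ 0.1745
After 'raise': normaliser = 0.8·0.5906 + 0.7·0.2349 + 0.65·0.1745; P(aggressive) ≈ 0.6297, P(balanced) ≈ 0.2191, P(conservative) ≈ 0.1512
After 'raise': normaliser = 0.8·0.6297 + 0.7·0.2191 + 0.65·0.1512; P(aggressive) ≈ 0.6669, P(balanced) ≈ 0.2031, P(conservative) ≈ 0.1301

0.203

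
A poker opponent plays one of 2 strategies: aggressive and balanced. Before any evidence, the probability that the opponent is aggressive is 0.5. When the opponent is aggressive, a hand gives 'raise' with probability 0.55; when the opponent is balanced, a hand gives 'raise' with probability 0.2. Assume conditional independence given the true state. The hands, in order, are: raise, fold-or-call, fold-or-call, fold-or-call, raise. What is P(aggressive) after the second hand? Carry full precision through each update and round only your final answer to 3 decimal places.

After 'raise': P(aggressive) = 0.55·0.5000 / (0.55·0.5000 + 0.2·0.5000) ≈ 0.7333
After 'fold-or-call': P(aggressive) = 0.45·0.7333 / (0.45·0.7333 + 0.8·0.2667) ≈ 0.6074

0.607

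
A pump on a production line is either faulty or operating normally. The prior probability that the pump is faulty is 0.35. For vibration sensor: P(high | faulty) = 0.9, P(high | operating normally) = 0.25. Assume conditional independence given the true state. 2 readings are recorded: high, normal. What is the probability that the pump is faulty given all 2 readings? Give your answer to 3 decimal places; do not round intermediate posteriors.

Apply Bayes' rule sequentially, carrying P(faulty) forward.
After 'high': P(faulty) = 0.9·0.3500 / (0.9·0.3500 + 0.25·0.6500) ≈ 0.6597
After 'normal': P(faulty) = 0.1·0.6597 / (0.1·0.6597 + 0.75·0.3403) ≈ 0.2054

0.205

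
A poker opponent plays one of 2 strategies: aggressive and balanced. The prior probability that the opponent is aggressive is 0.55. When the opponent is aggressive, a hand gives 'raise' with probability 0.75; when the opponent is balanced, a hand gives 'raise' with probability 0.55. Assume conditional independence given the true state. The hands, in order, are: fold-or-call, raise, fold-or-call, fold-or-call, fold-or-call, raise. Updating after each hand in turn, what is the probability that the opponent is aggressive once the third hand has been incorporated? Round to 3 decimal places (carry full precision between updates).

After 'fold-or-call': P(aggressive) = 0.25·0.5500 / (0.25·0.5500 + 0.45·0.4500) ≈ 0.4044
After 'raise': P(aggressive) = 0.75·0.4044 / (0.75·0.4044 + 0.55·0.5956) ≈ 0.4808
After 'fold-or-call': P(aggressive) = 0.25·0.4808 / (0.25·0.4808 + 0.45·0.5192) ≈ 0.3397

0.340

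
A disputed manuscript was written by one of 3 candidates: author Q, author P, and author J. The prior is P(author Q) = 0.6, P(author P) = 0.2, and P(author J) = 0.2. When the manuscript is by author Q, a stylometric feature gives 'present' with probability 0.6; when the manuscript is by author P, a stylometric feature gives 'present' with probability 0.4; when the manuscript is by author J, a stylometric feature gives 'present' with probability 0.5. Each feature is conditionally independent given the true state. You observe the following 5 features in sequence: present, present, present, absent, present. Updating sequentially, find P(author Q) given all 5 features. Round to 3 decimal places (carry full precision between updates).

After 'present': normaliser = 0.6·0.6000 + 0.4·0.2000 + 0.5·0.2000; P(author Q) ≈ 0.6667, P(author P) ≈ 0.1481, P(author J) ≈ 0.1852
After 'present': normaliser = 0.6·0.6667 + 0.4·0.1481 + 0.5·0.1852; P(author Q) ≈ 0.7248, P(author P) ≈ 0.1074, P(author J) ≈ 0.1678
After 'present': normaliser = 0.6·0.7248 + 0.4·0.1074 + 0.5·0.1678; P(author Q) ≈ 0.7742, P(author P) ≈ 0.0765, P(author J) ≈ 0.1493
After 'absent': normaliser = 0.4·0.7742 + 0.6·0.0765 + 0.5·0.1493; P(author Q) ≈ 0.7198, P(author P) ≈ 0.1066, P(author J) ≈ 0.1736
After 'present': normaliser = 0.6·0.7198 + 0.4·0.1066 + 0.5·0.1736; P(author Q) ≈ 0.7694, P(author P) ≈ 0.0760, P(author J) ≈ 0.1546

0.769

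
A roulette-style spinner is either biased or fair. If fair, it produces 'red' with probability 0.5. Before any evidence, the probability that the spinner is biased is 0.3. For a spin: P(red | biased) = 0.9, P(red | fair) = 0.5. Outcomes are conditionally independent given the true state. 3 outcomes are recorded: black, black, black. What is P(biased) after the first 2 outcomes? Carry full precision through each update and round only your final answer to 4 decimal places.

After 'black': P(biased) = 0.1·0.3000 / (0.1·0.3000 + 0.5·0.7000) ≈ 0.0789
After 'black': P(biased) = 0.1·0.0789 / (0.1·0.0789 + 0.5·0.9211) ≈ 0.0169

0.0169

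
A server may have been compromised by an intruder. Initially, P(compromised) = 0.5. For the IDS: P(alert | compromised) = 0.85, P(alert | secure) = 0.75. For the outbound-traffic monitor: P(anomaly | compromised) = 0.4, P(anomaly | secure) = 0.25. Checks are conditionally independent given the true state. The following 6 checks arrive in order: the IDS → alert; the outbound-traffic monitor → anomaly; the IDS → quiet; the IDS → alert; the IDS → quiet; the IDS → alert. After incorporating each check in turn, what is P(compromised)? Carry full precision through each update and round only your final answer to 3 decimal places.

After the IDS='alert': P(compromised) = 0.85·0.5000 / (0.85·0.5000 + 0.75·0.5000) ≈ 0.5312
After the outbound-traffic monitor='anomaly': P(compromised) = 0.4·0.5312 / (0.4·0.5312 + 0.25·0.4688) ≈ 0.6445
After the IDS='quiet': P(compromised) = 0.15·0.6445 / (0.15·0.6445 + 0.25·0.3555) ≈ 0.5211
After the IDS='alert': P(compromised) = 0.85·0.5211 / (0.85·0.5211 + 0.75·0.4789) ≈ 0.5522
After the IDS='quiet': P(compromised) = 0.15·0.5522 / (0.15·0.5522 + 0.25·0.4478) ≈ 0.4252
After the IDS='alert': P(compromised) = 0.85·0.4252 / (0.85·0.4252 + 0.75·0.5748) ≈ 0.4561

0.456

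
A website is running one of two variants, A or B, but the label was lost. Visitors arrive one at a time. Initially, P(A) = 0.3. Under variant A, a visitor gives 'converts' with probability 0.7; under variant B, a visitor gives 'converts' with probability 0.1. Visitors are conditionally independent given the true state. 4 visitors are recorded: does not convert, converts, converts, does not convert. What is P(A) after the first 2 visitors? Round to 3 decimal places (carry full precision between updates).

Each posterior becomes the prior for the next update.
After 'does not convert': P(A) = 0.3·0.3000 / (0.3·0.3000 + 0.9·0.7000) ≈ 0.1250
After 'converts': P(A) = 0.7·0.1250 / (0.7·0.1250 + 0.1·0.8750) ≈ 0.5000

0.500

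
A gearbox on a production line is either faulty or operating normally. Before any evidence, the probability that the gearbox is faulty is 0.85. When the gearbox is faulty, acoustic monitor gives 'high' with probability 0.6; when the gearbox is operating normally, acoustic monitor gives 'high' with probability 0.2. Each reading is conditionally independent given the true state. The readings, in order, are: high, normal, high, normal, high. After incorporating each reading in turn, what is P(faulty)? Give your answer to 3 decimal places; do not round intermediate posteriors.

After 'high': P(faulty) = 0.6·0.8500 / (0.6·0.8500 + 0.2·0.1500) ≈ 0.9444
After 'normal': P(faulty) = 0.4·0.9444 / (0.4·0.9444 + 0.8·0.0556) ≈ 0.8947
After 'high': P(faulty) = 0.6·0.8947 / (0.6·0.8947 + 0.2·0.1053) ≈ 0.9623
After 'normal': P(faulty) = 0.4·0.9623 / (0.4·0.9623 + 0.8·0.0377) ≈ 0.9273
After 'high': P(faulty) = 0.6·0.9273 / (0.6·0.9273 + 0.2·0.0727) ≈ 0.9745

0.975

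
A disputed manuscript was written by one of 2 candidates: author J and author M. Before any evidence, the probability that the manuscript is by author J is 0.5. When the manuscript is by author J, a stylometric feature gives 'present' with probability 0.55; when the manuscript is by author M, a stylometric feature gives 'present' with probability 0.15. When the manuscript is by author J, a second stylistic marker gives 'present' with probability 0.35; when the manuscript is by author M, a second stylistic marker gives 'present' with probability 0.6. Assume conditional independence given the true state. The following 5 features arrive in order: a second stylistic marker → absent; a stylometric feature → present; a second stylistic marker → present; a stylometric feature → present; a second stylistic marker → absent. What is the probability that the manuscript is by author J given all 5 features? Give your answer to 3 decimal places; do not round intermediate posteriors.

0.954

After a second stylistic marker='absent': P(author J) = 0.65·0.5000 / (0.65·0.5000 + 0.4·0.5000) ≈ 0.6190
After a stylometric feature='present': P(author J) = 0.55·0.6190 / (0.55·0.6190 + 0.15·0.3810) ≈ 0.8563
After a second stylistic marker='present': P(author J) = 0.35·0.8563 / (0.35·0.8563 + 0.6·0.1437) ≈ 0.7766
After a stylometric feature='present': P(author J) = 0.55·0.7766 / (0.55·0.7766 + 0.15·0.2234) ≈ 0.9272
After a second stylistic marker='absent': P(author J) = 0.65·0.9272 / (0.65·0.9272 + 0.4·0.0728) ≈ 0.9539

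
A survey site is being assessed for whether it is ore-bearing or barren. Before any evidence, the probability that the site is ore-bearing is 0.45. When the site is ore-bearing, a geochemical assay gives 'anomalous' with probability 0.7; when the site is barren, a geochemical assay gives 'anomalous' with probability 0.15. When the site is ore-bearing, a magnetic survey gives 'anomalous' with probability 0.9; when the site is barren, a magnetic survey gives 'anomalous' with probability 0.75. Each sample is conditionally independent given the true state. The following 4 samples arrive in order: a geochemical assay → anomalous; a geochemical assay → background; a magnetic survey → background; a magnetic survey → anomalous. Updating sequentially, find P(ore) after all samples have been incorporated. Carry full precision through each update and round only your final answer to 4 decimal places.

After a geochemical assay='anomalous': P(ore) = 0.7·0.4500 / (0.7·0.4500 + 0.15·0.5500) ≈ 0.7925
After a geochemical assay='background': P(ore) = 0.3·0.7925 / (0.3·0.7925 + 0.85·0.2075) ≈ 0.5740
After a magnetic survey='background': P(ore) = 0.1·0.5740 / (0.1·0.5740 + 0.25·0.4260) ≈ 0.3502
After a magnetic survey='anomalous': P(ore) = 0.9·0.3502 / (0.9·0.3502 + 0.75·0.6498) ≈ 0.3928

0.3928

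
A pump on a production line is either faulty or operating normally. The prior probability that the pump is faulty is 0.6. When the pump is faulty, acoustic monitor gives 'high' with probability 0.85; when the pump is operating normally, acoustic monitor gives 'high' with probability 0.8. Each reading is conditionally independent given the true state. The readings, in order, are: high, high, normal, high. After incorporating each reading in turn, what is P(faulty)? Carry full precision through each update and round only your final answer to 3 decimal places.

0.574

After 'high': P(faulty) = 0.85·0.6000 / (0.85·0.6000 + 0.8·0.4000) ≈ 0.6145
After 'high': P(faulty) = 0.85·0.6145 / (0.85·0.6145 + 0.8·0.3855) ≈ 0.6287
After 'normal': P(faulty) = 0.15·0.6287 / (0.15·0.6287 + 0.2·0.3713) ≈ 0.5595
After 'high': P(faulty) = 0.85·0.5595 / (0.85·0.5595 + 0.8·0.4405) ≈ 0.5744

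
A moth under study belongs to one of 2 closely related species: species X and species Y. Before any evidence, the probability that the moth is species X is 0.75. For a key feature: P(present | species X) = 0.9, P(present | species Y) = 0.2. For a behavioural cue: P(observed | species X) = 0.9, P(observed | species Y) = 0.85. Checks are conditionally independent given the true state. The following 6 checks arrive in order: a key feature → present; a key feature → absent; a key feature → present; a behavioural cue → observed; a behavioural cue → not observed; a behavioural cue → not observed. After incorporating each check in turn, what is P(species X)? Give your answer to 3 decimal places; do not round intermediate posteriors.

0.781

Each posterior becomes the prior for the next update.
After a key feature='present': P(species X) = 0.9·0.7500 / (0.9·0.7500 + 0.2·0.2500) ≈ 0.9310
After a key feature='absent': P(species X) = 0.1·0.9310 / (0.1·0.9310 + 0.8·0.0690) ≈ 0.6279
After a key feature='present': P(species X) = 0.9·0.6279 / (0.9·0.6279 + 0.2·0.3721) ≈ 0.8836
After a behavioural cue='observed': P(species X) = 0.9·0.8836 / (0.9·0.8836 + 0.85·0.1164) ≈ 0.8894
After a behavioural cue='not observed': P(species X) = 0.1·0.8894 / (0.1·0.8894 + 0.15·0.1106) ≈ 0.8428
After a behavioural cue='not observed': P(species X) = 0.1·0.8428 / (0.1·0.8428 + 0.15·0.1572) ≈ 0.7814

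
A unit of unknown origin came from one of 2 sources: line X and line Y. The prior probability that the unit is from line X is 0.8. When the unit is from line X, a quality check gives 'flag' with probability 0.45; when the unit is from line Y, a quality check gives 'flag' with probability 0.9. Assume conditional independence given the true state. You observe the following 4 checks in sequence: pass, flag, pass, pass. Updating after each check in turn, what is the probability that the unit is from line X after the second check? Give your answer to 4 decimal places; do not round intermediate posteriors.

Apply Bayes' rule sequentially, carrying P(line X) forward.
After 'pass': P(line X) = 0.55·0.8000 / (0.55·0.8000 + 0.1·0.2000) ≈ 0.9565
After 'flag': P(line X) = 0.45·0.9565 / (0.45·0.9565 + 0.9·0.0435) ≈ 0.9167

0.9167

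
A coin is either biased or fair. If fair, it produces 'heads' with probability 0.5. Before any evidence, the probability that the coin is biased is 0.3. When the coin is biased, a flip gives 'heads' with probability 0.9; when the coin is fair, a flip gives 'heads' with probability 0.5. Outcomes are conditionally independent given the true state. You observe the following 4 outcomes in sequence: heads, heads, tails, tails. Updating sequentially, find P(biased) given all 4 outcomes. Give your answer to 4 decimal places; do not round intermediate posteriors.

0.0526

After 'heads': P(biased) = 0.9·0.3000 / (0.9·0.3000 + 0.5·0.7000) ≈ 0.4355
After 'heads': P(biased) = 0.9·0.4355 / (0.9·0.4355 + 0.5·0.5645) ≈ 0.5813
After 'tails': P(biased) = 0.1·0.5813 / (0.1·0.5813 + 0.5·0.4187) ≈ 0.2174
After 'tails': P(biased) = 0.1·0.2174 / (0.1·0.2174 + 0.5·0.7826) ≈ 0.0526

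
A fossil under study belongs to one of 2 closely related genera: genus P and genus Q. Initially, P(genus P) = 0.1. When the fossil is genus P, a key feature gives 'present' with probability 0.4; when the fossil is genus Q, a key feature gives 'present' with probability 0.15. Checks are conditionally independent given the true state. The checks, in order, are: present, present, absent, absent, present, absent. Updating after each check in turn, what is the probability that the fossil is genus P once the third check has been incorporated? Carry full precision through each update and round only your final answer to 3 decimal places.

0.358

Each posterior becomes the prior for the next update.
After 'present': P(genus P) = 0.4·0.1000 / (0.4·0.1000 + 0.15·0.9000) ≈ 0.2286
After 'present': P(genus P) = 0.4·0.2286 / (0.4·0.2286 + 0.15·0.7714) ≈ 0.4414
After 'absent': P(genus P) = 0.6·0.4414 / (0.6·0.4414 + 0.85·0.5586) ≈ 0.3580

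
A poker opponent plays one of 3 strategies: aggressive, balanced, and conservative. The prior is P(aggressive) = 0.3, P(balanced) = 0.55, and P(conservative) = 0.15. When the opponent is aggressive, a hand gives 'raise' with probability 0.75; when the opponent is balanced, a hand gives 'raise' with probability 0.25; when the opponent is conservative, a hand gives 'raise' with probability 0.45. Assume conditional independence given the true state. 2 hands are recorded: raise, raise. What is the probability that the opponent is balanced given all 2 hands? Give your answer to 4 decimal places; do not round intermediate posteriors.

Apply Bayes' rule sequentially, carrying P(balanced) forward.
After 'raise': normaliser = 0.75·0.3000 + 0.25·0.5500 + 0.45·0.1500; P(aggressive) ≈ 0.5233, P(balanced) ≈ 0.3198, P(conservative) ≈ 0.1570
After 'raise': normaliser = 0.75·0.5233 + 0.25·0.3198 + 0.45·0.1570; P(aggressive) ≈ 0.7227, P(balanced) ≈ 0.1472, P(conservative) ≈ 0.1301

0.1472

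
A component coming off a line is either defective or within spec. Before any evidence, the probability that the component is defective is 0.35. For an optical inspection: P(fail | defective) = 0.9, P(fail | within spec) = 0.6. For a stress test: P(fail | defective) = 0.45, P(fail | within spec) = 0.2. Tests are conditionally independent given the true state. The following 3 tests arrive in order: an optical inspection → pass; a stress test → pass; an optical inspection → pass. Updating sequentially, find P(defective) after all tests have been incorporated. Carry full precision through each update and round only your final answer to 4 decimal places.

After an optical inspection='pass': P(defective) = 0.1·0.3500 / (0.1·0.3500 + 0.4·0.6500) ≈ 0.1186
After a stress test='pass': P(defective) = 0.55·0.1186 / (0.55·0.1186 + 0.8·0.8814) ≈ 0.0847
After an optical inspection='pass': P(defective) = 0.1·0.0847 / (0.1·0.0847 + 0.4·0.9153) ≈ 0.0226

0.0226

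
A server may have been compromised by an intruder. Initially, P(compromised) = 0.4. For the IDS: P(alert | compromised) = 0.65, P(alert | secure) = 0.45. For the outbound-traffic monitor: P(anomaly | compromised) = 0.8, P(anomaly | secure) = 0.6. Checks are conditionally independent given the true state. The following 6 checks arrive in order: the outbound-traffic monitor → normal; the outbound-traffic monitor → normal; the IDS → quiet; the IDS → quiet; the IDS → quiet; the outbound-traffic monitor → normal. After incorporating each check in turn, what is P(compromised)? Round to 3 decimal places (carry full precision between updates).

After the outbound-traffic monitor='normal': P(compromised) = 0.2·0.4000 / (0.2·0.4000 + 0.4·0.6000) ≈ 0.2500
After the outbound-traffic monitor='normal': P(compromised) = 0.2·0.2500 / (0.2·0.2500 + 0.4·0.7500) ≈ 0.1429
After the IDS='quiet': P(compromised) = 0.35·0.1429 / (0.35·0.1429 + 0.55·0.8571) ≈ 0.0959
After the IDS='quiet': P(compromised) = 0.35·0.0959 / (0.35·0.0959 + 0.55·0.9041) ≈ 0.0632
After the IDS='quiet': P(compromised) = 0.35·0.0632 / (0.35·0.0632 + 0.55·0.9368) ≈ 0.0412
After the outbound-traffic monitor='normal': P(compromised) = 0.2·0.0412 / (0.2·0.0412 + 0.4·0.9588) ≈ 0.0210

0.021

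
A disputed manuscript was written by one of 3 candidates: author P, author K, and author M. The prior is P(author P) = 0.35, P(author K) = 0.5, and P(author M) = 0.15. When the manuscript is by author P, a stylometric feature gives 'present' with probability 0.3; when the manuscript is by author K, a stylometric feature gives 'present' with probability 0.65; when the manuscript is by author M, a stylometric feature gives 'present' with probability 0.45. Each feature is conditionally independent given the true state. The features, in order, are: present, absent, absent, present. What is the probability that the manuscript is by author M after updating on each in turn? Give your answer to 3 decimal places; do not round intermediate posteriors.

0.182

After 'present': normaliser = 0.3·0.3500 + 0.65·0.5000 + 0.45·0.1500; P(author P) ≈ 0.2111, P(author K) ≈ 0.6533, P(author M) ≈ 0.1357
After 'absent': normaliser = 0.7·0.2111 + 0.35·0.6533 + 0.55·0.1357; P(author P) ≈ 0.3276, P(author K) ≈ 0.5070, P(author M) ≈ 0.1655
After 'absent': normaliser = 0.7·0.3276 + 0.35·0.5070 + 0.55·0.1655; P(author P) ≈ 0.4607, P(author K) ≈ 0.3565, P(author M) ≈ 0.1828
After 'present': normaliser = 0.3·0.4607 + 0.65·0.3565 + 0.45·0.1828; P(author P) ≈ 0.3056, P(author K) ≈ 0.5124, P(author M) ≈ 0.1819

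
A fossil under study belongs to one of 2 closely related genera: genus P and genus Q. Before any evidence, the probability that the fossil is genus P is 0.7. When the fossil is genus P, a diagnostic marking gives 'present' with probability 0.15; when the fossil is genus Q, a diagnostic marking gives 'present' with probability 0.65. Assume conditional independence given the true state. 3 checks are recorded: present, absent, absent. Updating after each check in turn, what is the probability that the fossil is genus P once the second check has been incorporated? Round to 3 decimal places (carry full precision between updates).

Apply Bayes' rule sequentially, carrying P(genus P) forward.
After 'present': P(genus P) = 0.15·0.7000 / (0.15·0.7000 + 0.65·0.3000) ≈ 0.3500
After 'absent': P(genus P) = 0.85·0.3500 / (0.85·0.3500 + 0.35·0.6500) ≈ 0.5667

0.567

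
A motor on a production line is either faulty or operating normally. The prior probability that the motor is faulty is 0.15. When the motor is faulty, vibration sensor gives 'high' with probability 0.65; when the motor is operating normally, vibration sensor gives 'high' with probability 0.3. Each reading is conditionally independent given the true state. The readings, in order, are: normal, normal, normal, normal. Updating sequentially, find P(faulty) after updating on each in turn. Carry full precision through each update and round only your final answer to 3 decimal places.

0.011

After 'normal': P(faulty) = 0.35·0.1500 / (0.35·0.1500 + 0.7·0.8500) ≈ 0.0811
After 'normal': P(faulty) = 0.35·0.0811 / (0.35·0.0811 + 0.7·0.9189) ≈ 0.0423
After 'normal': P(faulty) = 0.35·0.0423 / (0.35·0.0423 + 0.7·0.9577) ≈ 0.0216
After 'normal': P(faulty) = 0.35·0.0216 / (0.35·0.0216 + 0.7·0.9784) ≈ 0.0109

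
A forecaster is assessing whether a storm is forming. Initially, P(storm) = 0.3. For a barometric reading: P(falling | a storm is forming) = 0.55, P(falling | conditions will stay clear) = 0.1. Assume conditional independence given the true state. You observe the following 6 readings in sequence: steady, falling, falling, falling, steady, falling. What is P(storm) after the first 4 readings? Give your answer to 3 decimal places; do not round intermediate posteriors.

0.973

Apply Bayes' rule sequentially, carrying P(storm) forward.
After 'steady': P(storm) = 0.45·0.3000 / (0.45·0.3000 + 0.9·0.7000) ≈ 0.1765
After 'falling': P(storm) = 0.55·0.1765 / (0.55·0.1765 + 0.1·0.8235) ≈ 0.5410
After 'falling': P(storm) = 0.55·0.5410 / (0.55·0.5410 + 0.1·0.4590) ≈ 0.8663
After 'falling': P(storm) = 0.55·0.8663 / (0.55·0.8663 + 0.1·0.1337) ≈ 0.9727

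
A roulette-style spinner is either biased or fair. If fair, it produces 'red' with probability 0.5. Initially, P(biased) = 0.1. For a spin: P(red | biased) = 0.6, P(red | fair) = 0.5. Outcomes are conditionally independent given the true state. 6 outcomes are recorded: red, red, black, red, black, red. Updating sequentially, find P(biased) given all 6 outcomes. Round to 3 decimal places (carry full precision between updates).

After 'red': P(biased) = 0.6·0.1000 / (0.6·0.1000 + 0.5·0.9000) ≈ 0.1176
After 'red': P(biased) = 0.6·0.1176 / (0.6·0.1176 + 0.5·0.8824) ≈ 0.1379
After 'black': P(biased) = 0.4·0.1379 / (0.4·0.1379 + 0.5·0.8621) ≈ 0.1135
After 'red': P(biased) = 0.6·0.1135 / (0.6·0.1135 + 0.5·0.8865) ≈ 0.1331
After 'black': P(biased) = 0.4·0.1331 / (0.4·0.1331 + 0.5·0.8669) ≈ 0.1094
After 'red': P(biased) = 0.6·0.1094 / (0.6·0.1094 + 0.5·0.8906) ≈ 0.1285

0.129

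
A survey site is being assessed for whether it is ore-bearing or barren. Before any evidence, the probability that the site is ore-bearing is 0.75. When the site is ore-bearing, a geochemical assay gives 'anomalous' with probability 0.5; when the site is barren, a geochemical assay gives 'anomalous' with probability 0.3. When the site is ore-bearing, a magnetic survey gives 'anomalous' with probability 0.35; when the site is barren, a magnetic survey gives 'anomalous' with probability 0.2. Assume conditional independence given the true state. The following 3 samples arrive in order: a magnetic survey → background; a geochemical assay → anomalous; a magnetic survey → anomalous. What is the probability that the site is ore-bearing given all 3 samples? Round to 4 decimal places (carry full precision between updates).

Apply Bayes' rule sequentially, carrying P(ore) forward.
After a magnetic survey='background': P(ore) = 0.65·0.7500 / (0.65·0.7500 + 0.8·0.2500) ≈ 0.7091
After a geochemical assay='anomalous': P(ore) = 0.5·0.7091 / (0.5·0.7091 + 0.3·0.2909) ≈ 0.8025
After a magnetic survey='anomalous': P(ore) = 0.35·0.8025 / (0.35·0.8025 + 0.2·0.1975) ≈ 0.8767

0.8767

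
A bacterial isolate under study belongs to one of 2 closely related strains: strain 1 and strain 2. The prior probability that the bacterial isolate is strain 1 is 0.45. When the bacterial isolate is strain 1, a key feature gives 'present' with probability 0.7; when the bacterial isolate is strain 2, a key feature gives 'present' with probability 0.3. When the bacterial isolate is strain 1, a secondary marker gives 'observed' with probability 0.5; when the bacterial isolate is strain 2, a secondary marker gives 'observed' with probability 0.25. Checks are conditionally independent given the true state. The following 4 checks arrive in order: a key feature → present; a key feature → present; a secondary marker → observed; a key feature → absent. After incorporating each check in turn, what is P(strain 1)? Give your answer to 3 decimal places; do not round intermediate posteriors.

After a key feature='present': P(strain 1) = 0.7·0.4500 / (0.7·0.4500 + 0.3·0.5500) ≈ 0.6562
After a key feature='present': P(strain 1) = 0.7·0.6562 / (0.7·0.6562 + 0.3·0.3438) ≈ 0.8167
After a secondary marker='observed': P(strain 1) = 0.5·0.8167 / (0.5·0.8167 + 0.25·0.1833) ≈ 0.8991
After a key feature='absent': P(strain 1) = 0.3·0.8991 / (0.3·0.8991 + 0.7·0.1009) ≈ 0.7925

0.792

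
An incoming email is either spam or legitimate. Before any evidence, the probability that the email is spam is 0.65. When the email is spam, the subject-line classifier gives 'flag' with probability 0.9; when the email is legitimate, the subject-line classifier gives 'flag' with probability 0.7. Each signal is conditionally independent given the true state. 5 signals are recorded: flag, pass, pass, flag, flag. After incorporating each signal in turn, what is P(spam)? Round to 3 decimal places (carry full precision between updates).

0.305

After 'flag': P(spam) = 0.9·0.6500 / (0.9·0.6500 + 0.7·0.3500) ≈ 0.7048
After 'pass': P(spam) = 0.1·0.7048 / (0.1·0.7048 + 0.3·0.2952) ≈ 0.4432
After 'pass': P(spam) = 0.1·0.4432 / (0.1·0.4432 + 0.3·0.5568) ≈ 0.2097
After 'flag': P(spam) = 0.9·0.2097 / (0.9·0.2097 + 0.7·0.7903) ≈ 0.2543
After 'flag': P(spam) = 0.9·0.2543 / (0.9·0.2543 + 0.7·0.7457) ≈ 0.3049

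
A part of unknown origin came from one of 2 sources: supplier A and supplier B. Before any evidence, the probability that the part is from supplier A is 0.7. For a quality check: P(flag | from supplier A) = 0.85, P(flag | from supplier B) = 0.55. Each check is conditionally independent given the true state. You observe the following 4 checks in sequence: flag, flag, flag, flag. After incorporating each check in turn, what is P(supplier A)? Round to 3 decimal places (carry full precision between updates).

After 'flag': P(supplier A) = 0.85·0.7000 / (0.85·0.7000 + 0.55·0.3000) ≈ 0.7829
After 'flag': P(supplier A) = 0.85·0.7829 / (0.85·0.7829 + 0.55·0.2171) ≈ 0.8479
After 'flag': P(supplier A) = 0.85·0.8479 / (0.85·0.8479 + 0.55·0.1521) ≈ 0.8960
After 'flag': P(supplier A) = 0.85·0.8960 / (0.85·0.8960 + 0.55·0.1040) ≈ 0.9301

0.930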